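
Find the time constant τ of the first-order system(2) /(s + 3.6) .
First-order system: τ = -1/pole. Pole = -3.6. τ = -1/(-3.6) = 0.2778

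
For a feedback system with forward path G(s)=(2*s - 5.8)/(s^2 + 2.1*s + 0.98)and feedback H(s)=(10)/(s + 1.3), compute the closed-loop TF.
Closed-loop T = G/(1+GH).
Numerator: G_num * H_den = 2*s^2 - 3.2*s - 7.54.
Denominator: G_den * H_den + G_num * H_num = (s^3 + 3.4*s^2 + 3.71*s + 1.274) + (20*s - 58) = s^3 + 3.4*s^2 + 23.71*s - 56.726.
T(s) = (2*s^2 - 3.2*s - 7.54)/(s^3 + 3.4*s^2 + 23.71*s - 56.726)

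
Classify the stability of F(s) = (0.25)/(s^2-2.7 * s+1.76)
Denominator: s^2 - 2.7*s + 1.76 = (s - 1.6)(s - 1.1). Poles: 1.1, 1.6. Unstable (2 pole(s) in RHP)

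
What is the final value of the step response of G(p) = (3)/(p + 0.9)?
FVT: lim_{t→∞} y(t) = lim_{p→0} p*Y(p) where Y(p) = G(p)/p.
= lim_{p→0} G(p) = G(0) = num(0)/den(0) = 3/0.9 = 3.333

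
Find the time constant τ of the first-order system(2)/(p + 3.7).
First-order system: τ = -1/pole. Pole = -3.7. τ = -1/(-3.7) = 0.2703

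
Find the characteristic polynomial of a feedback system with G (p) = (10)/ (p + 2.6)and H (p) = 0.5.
Characteristic poly = G_den * H_den + G_num * H_num = (p + 2.6) + (5) = p + 7.6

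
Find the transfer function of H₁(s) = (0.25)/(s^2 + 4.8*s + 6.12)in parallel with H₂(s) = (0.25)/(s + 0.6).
Parallel: H = H₁ + H₂ = (n₁·d₂ + n₂·d₁)/(d₁·d₂).
n₁·d₂ = 0.25*s + 0.15. n₂·d₁ = 0.25*s^2 + 1.2*s + 1.53. Sum = 0.25*s^2 + 1.45*s + 1.68. d₁·d₂ = s^3 + 5.4*s^2 + 9*s + 3.672.
H(s) = (0.25*s^2 + 1.45*s + 1.68)/(s^3 + 5.4*s^2 + 9*s + 3.672)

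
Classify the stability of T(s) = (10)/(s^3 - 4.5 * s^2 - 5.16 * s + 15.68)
Denominator: s^3 - 4.5*s^2 - 5.16*s + 15.68 = (s - 4.9)(s - 1.6)(s + 2). Poles: -2, 1.6, 4.9. Unstable (2 pole(s) in RHP)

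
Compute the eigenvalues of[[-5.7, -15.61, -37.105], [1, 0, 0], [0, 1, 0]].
Eigenvalues solve det(λI - A) = 0.
Characteristic polynomial: λ^3 + 5.7*λ^2 + 15.61*λ + 37.105 = 0.
Factor: (λ + 4.1)(λ^2 + 1.6*λ + 9.05) = 0.
Roots: -0.8 + 2.9j, -0.8 - 2.9j, -4.1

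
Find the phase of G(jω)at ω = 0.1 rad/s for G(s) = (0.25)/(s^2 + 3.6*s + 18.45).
Substitute s = j*0.1: G(j0.1) = 0.0135523 - 0.000264579j.
∠G(j0.1) = atan2(Im, Re) = atan2(-0.000264579, 0.0135523) = -1.12°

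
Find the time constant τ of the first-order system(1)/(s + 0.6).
First-order system: τ = -1/pole. Pole = -0.6. τ = -1/(-0.6) = 1.667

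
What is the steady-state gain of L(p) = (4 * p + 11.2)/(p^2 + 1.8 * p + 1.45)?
DC gain = L(0) = num(0)/den(0) = 11.2/1.45 = 7.724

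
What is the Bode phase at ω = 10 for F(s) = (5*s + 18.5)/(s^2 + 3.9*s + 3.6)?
Substitute s = j*10: F(j10) = 0.015406 - 0.512439j.
∠F(j10) = atan2(Im, Re) = atan2(-0.512439, 0.015406) = -88.28°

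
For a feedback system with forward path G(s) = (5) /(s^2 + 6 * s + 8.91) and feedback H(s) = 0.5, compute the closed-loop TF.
Closed-loop T = G/(1+GH).
Numerator: G_num * H_den = 5.
Denominator: G_den * H_den + G_num * H_num = (s^2 + 6*s + 8.91) + (2.5) = s^2 + 6*s + 11.41.
T(s) = (5)/(s^2 + 6*s + 11.41)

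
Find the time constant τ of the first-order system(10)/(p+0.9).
First-order system: τ = -1/pole. Pole = -0.9. τ = -1/(-0.9) = 1.111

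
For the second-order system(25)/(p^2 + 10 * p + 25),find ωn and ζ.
Standard form: ωn²/(p²+2ζωn·p+ωn²).
const=25=ωn² → ωn=5, p coeff=10=2ζωn → ζ=1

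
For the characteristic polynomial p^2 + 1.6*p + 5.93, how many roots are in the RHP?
Poles: -0.8 + 2.3j, -0.8 - 2.3j. RHP poles (Re>0): 0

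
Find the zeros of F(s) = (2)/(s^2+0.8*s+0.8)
Numerator is a nonzero constant (2) → Zeros: none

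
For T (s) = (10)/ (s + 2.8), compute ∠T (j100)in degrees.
Substitute s = j*100: T(j100) = 0.00279781 - 0.0999217j.
∠T(j100) = atan2(Im, Re) = atan2(-0.0999217, 0.00279781) = -88.40°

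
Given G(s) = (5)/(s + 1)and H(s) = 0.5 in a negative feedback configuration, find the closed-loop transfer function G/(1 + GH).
Closed-loop T = G/(1+GH).
Numerator: G_num * H_den = 5.
Denominator: G_den * H_den + G_num * H_num = (s + 1) + (2.5) = s + 3.5.
T(s) = (5)/(s + 3.5)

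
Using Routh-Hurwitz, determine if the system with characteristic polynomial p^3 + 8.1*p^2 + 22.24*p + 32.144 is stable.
Routh array:
p^3: [1, 22.24]; p^2: [8.1, 32.144]; p^1: [18.2716]; p^0: [32.144]
First column: [1, 8.1, 18.2716, 32.144]. Sign changes = 0.
Yes, stable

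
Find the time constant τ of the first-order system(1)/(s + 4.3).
First-order system: τ = -1/pole. Pole = -4.3. τ = -1/(-4.3) = 0.2326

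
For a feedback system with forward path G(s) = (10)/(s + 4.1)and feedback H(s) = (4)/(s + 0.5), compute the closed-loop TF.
Closed-loop T = G/(1+GH).
Numerator: G_num * H_den = 10*s + 5.
Denominator: G_den * H_den + G_num * H_num = (s^2 + 4.6*s + 2.05) + (40) = s^2 + 4.6*s + 42.05.
T(s) = (10*s + 5)/(s^2 + 4.6*s + 42.05)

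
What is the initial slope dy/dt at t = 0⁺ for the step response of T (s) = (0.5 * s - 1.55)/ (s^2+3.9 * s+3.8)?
IVT: y'(0⁺) = lim_{s→∞} s²·Y(s) = lim_{s→∞} s·T(s).
deg(num) = 1, deg(den) = 2, relative degree = 1, so s·T(s) → (leading num)/(leading den) = 0.5/1 = 0.5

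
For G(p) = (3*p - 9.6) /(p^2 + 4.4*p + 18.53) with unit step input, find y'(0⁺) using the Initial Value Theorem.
IVT: y'(0⁺) = lim_{p→∞} p²·Y(p) = lim_{p→∞} p·G(p).
deg(num) = 1, deg(den) = 2, relative degree = 1, so p·G(p) → (leading num)/(leading den) = 3/1 = 3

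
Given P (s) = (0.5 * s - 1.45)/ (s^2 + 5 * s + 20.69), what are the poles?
Set denominator = 0: s^2 + 5*s + 20.69 = 0 → Poles: -2.5 + 3.8j, -2.5 - 3.8j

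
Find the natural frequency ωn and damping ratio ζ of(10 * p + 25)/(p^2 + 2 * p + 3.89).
Underdamped: complex pole -1 + 1.7j. ωn = |pole| = 1.972, ζ = -Re(pole)/ωn = 0.507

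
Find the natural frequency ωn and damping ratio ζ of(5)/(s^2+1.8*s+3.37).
Underdamped: complex pole -0.9 + 1.6j. ωn = |pole| = 1.836, ζ = -Re(pole)/ωn = 0.4903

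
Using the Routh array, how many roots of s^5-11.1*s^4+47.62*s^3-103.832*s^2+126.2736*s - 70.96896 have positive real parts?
Routh array:
s^5: [1, 47.62, 126.2736]; s^4: [-11.1, -103.832, -70.96896]; s^3: [38.2658, 119.88]; s^2: [-69.0576, -70.96896]; s^1: [80.5551]; s^0: [-70.96896]
First column: [1, -11.1, 38.2658, -69.0576, 80.5551, -70.96896]. Sign changes = RHP roots = 5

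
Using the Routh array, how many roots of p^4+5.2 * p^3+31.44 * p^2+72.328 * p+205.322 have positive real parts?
Routh array:
p^4: [1, 31.44, 205.322]; p^3: [5.2, 72.328]; p^2: [17.5308, 205.322]; p^1: [11.4251]; p^0: [205.322]
First column: [1, 5.2, 17.5308, 11.4251, 205.322]. Sign changes = RHP roots = 0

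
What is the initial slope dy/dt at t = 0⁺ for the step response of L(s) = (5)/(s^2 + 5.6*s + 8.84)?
IVT: y'(0⁺) = lim_{s→∞} s²·Y(s) = lim_{s→∞} s·L(s).
deg(num) = 0, deg(den) = 2, relative degree = 2 ≥ 2, so s·L(s) → 0. Initial slope = 0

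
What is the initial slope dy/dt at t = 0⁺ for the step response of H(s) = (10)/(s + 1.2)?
IVT: y'(0⁺) = lim_{s→∞} s²·Y(s) = lim_{s→∞} s·H(s).
deg(num) = 0, deg(den) = 1, relative degree = 1, so s·H(s) → (leading num)/(leading den) = 10/1 = 10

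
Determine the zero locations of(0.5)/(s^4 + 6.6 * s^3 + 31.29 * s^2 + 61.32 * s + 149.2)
Numerator is a nonzero constant (0.5) → Zeros: none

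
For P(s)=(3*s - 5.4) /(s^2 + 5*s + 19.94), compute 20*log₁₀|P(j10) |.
Substitute s = j*10: P(j10) = 0.216881 - 0.23927j.
|P(j10)| = sqrt(Re² + Im²) = 0.3229.
20*log₁₀(0.3229) = -9.82 dB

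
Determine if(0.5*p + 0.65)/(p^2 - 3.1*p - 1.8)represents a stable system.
Denominator: p^2 - 3.1*p - 1.8 = (p - 3.6)(p + 0.5). Poles: -0.5, 3.6. All Re(p)<0: No (unstable)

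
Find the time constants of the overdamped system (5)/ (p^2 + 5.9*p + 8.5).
Overdamped: real poles at -2.5, -3.4. τ = -1/pole → τ₁ = 0.4, τ₂ = 0.2941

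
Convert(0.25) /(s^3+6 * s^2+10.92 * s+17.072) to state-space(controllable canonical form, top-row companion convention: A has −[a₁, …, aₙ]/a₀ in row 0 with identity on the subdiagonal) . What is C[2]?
Reachable canonical form: C = numerator coefficients (right-aligned, zero-padded to length n).
num = 0.25, C = [[0, 0, 0.25]].
C[2] = 0.25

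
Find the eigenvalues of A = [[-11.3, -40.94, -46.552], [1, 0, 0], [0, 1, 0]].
Eigenvalues solve det(λI - A) = 0.
Characteristic polynomial: λ^3 + 11.3*λ^2 + 40.94*λ + 46.552 = 0.
Factor: (λ + 2.3)(λ + 4.4)(λ + 4.6) = 0.
Roots: -2.3, -4.4, -4.6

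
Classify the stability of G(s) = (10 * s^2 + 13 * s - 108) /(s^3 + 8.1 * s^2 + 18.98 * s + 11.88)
Denominator: s^3 + 8.1*s^2 + 18.98*s + 11.88 = (s + 4.4)(s + 2.7)(s + 1). Poles: -1, -2.7, -4.4. Stable (all poles in LHP)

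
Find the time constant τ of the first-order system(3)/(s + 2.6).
First-order system: τ = -1/pole. Pole = -2.6. τ = -1/(-2.6) = 0.3846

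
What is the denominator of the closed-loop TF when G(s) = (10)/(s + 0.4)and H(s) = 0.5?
Characteristic poly = G_den * H_den + G_num * H_num = (s + 0.4) + (5) = s + 5.4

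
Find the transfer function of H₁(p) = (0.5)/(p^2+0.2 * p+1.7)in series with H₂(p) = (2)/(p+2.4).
Series: H = H₁ · H₂ = (n₁·n₂)/(d₁·d₂).
Num: n₁·n₂ = 1. Den: d₁·d₂ = p^3 + 2.6*p^2 + 2.18*p + 4.08.
H(p) = (1)/(p^3 + 2.6*p^2 + 2.18*p + 4.08)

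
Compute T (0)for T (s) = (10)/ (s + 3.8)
DC gain = T(0) = num(0)/den(0) = 10/3.8 = 2.632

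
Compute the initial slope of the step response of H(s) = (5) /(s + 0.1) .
IVT: y'(0⁺) = lim_{s→∞} s²·Y(s) = lim_{s→∞} s·H(s).
deg(num) = 0, deg(den) = 1, relative degree = 1, so s·H(s) → (leading num)/(leading den) = 5/1 = 5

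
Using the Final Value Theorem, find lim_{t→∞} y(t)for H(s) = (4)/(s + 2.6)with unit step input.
FVT: lim_{t→∞} y(t) = lim_{s→0} s*Y(s) where Y(s) = H(s)/s.
= lim_{s→0} H(s) = H(0) = num(0)/den(0) = 4/2.6 = 1.538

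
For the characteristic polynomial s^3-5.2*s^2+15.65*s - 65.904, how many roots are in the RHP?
s^3 - 5.2*s^2 + 15.65*s - 65.904 = (s - 4.8)(s^2 - 0.4*s + 13.73). Poles: 0.2 + 3.7j, 0.2 - 3.7j, 4.8. RHP poles (Re>0): 3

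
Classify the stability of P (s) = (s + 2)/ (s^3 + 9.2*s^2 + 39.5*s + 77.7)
Denominator: s^3 + 9.2*s^2 + 39.5*s + 77.7 = (s + 4.2)(s^2 + 5*s + 18.5). Poles: -2.5 + 3.5j, -2.5 - 3.5j, -4.2. Stable (all poles in LHP)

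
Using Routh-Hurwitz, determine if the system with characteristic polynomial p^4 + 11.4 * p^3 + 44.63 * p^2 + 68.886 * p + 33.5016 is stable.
Routh array:
p^4: [1, 44.63, 33.5016]; p^3: [11.4, 68.886]; p^2: [38.5874, 33.5016]; p^1: [58.9885]; p^0: [33.5016]
First column: [1, 11.4, 38.5874, 58.9885, 33.5016]. Sign changes = 0.
Yes, stable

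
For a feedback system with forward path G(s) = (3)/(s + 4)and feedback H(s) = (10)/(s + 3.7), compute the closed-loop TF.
Closed-loop T = G/(1+GH).
Numerator: G_num * H_den = 3*s + 11.1.
Denominator: G_den * H_den + G_num * H_num = (s^2 + 7.7*s + 14.8) + (30) = s^2 + 7.7*s + 44.8.
T(s) = (3*s + 11.1)/(s^2 + 7.7*s + 44.8)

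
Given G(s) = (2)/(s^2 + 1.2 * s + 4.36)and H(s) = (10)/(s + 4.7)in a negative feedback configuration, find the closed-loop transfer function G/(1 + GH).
Closed-loop T = G/(1+GH).
Numerator: G_num * H_den = 2*s + 9.4.
Denominator: G_den * H_den + G_num * H_num = (s^3 + 5.9*s^2 + 10*s + 20.492) + (20) = s^3 + 5.9*s^2 + 10*s + 40.492.
T(s) = (2*s + 9.4)/(s^3 + 5.9*s^2 + 10*s + 40.492)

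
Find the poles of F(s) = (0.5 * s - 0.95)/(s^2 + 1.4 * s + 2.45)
Set denominator = 0: s^2 + 1.4*s + 2.45 = 0 → Poles: -0.7 + 1.4j, -0.7 - 1.4j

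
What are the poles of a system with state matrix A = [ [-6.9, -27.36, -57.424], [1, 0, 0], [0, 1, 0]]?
Eigenvalues solve det(λI - A) = 0.
Characteristic polynomial: λ^3 + 6.9*λ^2 + 27.36*λ + 57.424 = 0.
Factor: (λ + 3.7)(λ^2 + 3.2*λ + 15.52) = 0.
Roots: -1.6 + 3.6j, -1.6 - 3.6j, -3.7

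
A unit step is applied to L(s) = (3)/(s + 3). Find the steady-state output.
FVT: lim_{t→∞} y(t) = lim_{s→0} s*Y(s) where Y(s) = L(s)/s.
= lim_{s→0} L(s) = L(0) = num(0)/den(0) = 3/3 = 1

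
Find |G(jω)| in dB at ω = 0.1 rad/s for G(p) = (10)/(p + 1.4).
Substitute p = j*0.1: G(j0.1) = 7.1066 - 0.507614j.
|G(j0.1)| = sqrt(Re² + Im²) = 7.125.
20*log₁₀(7.125) = 17.06 dB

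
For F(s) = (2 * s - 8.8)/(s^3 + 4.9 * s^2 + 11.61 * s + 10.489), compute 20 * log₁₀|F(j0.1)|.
Substitute s = j*0.1: F(j0.1) = -0.83053 + 0.111438j.
|F(j0.1)| = sqrt(Re² + Im²) = 0.838.
20*log₁₀(0.838) = -1.54 dB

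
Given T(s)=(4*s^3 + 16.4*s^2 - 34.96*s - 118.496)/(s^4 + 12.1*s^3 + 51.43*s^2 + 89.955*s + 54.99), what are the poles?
Set denominator = 0: s^4 + 12.1*s^3 + 51.43*s^2 + 89.955*s + 54.99 = (s + 1.5)(s + 3.9)(s + 2)(s + 4.7) = 0 → Poles: -1.5, -2, -3.9, -4.7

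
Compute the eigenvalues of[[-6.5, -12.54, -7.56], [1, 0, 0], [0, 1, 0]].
Eigenvalues solve det(λI - A) = 0.
Characteristic polynomial: λ^3 + 6.5*λ^2 + 12.54*λ + 7.56 = 0.
Factor: (λ + 3.6)(λ + 1.5)(λ + 1.4) = 0.
Roots: -1.4, -1.5, -3.6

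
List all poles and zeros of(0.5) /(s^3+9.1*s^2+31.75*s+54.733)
Set denominator = 0: s^3 + 9.1*s^2 + 31.75*s + 54.733 = (s + 4.9)(s^2 + 4.2*s + 11.17) = 0 → Poles: -2.1 + 2.6j, -2.1 - 2.6j, -4.9
Numerator is a nonzero constant (0.5) → Zeros: none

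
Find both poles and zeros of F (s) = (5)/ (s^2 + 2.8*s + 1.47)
Set denominator = 0: s^2 + 2.8*s + 1.47 = (s + 2.1)(s + 0.7) = 0 → Poles: -0.7, -2.1
Numerator is a nonzero constant (5) → Zeros: none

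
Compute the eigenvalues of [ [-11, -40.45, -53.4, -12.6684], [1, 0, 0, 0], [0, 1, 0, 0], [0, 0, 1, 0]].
Eigenvalues solve det(λI - A) = 0.
Characteristic polynomial: λ^4 + 11*λ^3 + 40.45*λ^2 + 53.4*λ + 12.6684 = 0.
Factor: (λ + 2.7)(λ + 0.3)(λ + 4.6)(λ + 3.4) = 0.
Roots: -0.3, -2.7, -3.4, -4.6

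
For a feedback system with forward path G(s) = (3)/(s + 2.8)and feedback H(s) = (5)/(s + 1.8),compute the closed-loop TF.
Closed-loop T = G/(1+GH).
Numerator: G_num * H_den = 3*s + 5.4.
Denominator: G_den * H_den + G_num * H_num = (s^2 + 4.6*s + 5.04) + (15) = s^2 + 4.6*s + 20.04.
T(s) = (3*s + 5.4)/(s^2 + 4.6*s + 20.04)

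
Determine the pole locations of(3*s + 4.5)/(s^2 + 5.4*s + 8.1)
Set denominator = 0: s^2 + 5.4*s + 8.1 = 0 → Poles: -2.7 + 0.9j, -2.7 - 0.9j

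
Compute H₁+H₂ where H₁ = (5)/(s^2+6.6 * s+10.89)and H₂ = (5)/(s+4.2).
Parallel: H = H₁ + H₂ = (n₁·d₂ + n₂·d₁)/(d₁·d₂).
n₁·d₂ = 5*s + 21. n₂·d₁ = 5*s^2 + 33*s + 54.45. Sum = 5*s^2 + 38*s + 75.45. d₁·d₂ = s^3 + 10.8*s^2 + 38.61*s + 45.738.
H(s) = (5*s^2 + 38*s + 75.45)/(s^3 + 10.8*s^2 + 38.61*s + 45.738)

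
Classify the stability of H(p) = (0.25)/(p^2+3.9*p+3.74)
Denominator: p^2 + 3.9*p + 3.74 = (p + 2.2)(p + 1.7). Poles: -1.7, -2.2. Stable (all poles in LHP)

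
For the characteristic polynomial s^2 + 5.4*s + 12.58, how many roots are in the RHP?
Poles: -2.7 + 2.3j, -2.7 - 2.3j. RHP poles (Re>0): 0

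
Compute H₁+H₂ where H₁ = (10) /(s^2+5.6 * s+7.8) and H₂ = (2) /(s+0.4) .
Parallel: H = H₁ + H₂ = (n₁·d₂ + n₂·d₁)/(d₁·d₂).
n₁·d₂ = 10*s + 4. n₂·d₁ = 2*s^2 + 11.2*s + 15.6. Sum = 2*s^2 + 21.2*s + 19.6. d₁·d₂ = s^3 + 6*s^2 + 10.04*s + 3.12.
H(s) = (2*s^2 + 21.2*s + 19.6)/(s^3 + 6*s^2 + 10.04*s + 3.12)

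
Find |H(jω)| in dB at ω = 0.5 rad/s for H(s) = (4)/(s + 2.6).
Substitute s = j*0.5: H(j0.5) = 1.48359 - 0.285307j.
|H(j0.5)| = sqrt(Re² + Im²) = 1.511.
20*log₁₀(1.511) = 3.58 dB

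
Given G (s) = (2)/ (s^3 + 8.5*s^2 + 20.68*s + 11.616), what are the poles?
Set denominator = 0: s^3 + 8.5*s^2 + 20.68*s + 11.616 = (s + 3.3)(s + 0.8)(s + 4.4) = 0 → Poles: -0.8, -3.3, -4.4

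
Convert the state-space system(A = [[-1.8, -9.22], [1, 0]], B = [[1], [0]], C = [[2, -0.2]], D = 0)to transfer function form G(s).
G(s) = C(sI - A)⁻¹B + D.
Characteristic polynomial det(sI - A) = s^2 + 1.8*s + 9.22.
Numerator from C·adj(sI-A)·B + D·det(sI-A) = 2*s - 0.2.
G(s) = (2*s - 0.2)/(s^2 + 1.8*s + 9.22)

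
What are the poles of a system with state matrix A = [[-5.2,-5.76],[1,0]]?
Eigenvalues solve det(λI - A) = 0.
Characteristic polynomial: λ^2 + 5.2*λ + 5.76 = 0.
Factor: (λ + 3.6)(λ + 1.6) = 0.
Roots: -1.6, -3.6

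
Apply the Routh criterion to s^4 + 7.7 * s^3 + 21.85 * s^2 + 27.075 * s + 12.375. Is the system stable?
Routh array:
s^4: [1, 21.85, 12.375]; s^3: [7.7, 27.075]; s^2: [18.3338, 12.375]; s^1: [21.8776]; s^0: [12.375]
First column: [1, 7.7, 18.3338, 21.8776, 12.375]. Sign changes = 0.
Yes, stable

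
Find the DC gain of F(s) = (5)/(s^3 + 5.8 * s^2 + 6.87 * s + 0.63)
DC gain = F(0) = num(0)/den(0) = 5/0.63 = 7.937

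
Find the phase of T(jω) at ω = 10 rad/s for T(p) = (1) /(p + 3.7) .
Substitute p = j*10: T(j10) = 0.0325446 - 0.0879585j.
∠T(j10) = atan2(Im, Re) = atan2(-0.0879585, 0.0325446) = -69.70°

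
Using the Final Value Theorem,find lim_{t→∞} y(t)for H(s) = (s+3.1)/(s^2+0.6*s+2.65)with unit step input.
FVT: lim_{t→∞} y(t) = lim_{s→0} s*Y(s) where Y(s) = H(s)/s.
= lim_{s→0} H(s) = H(0) = num(0)/den(0) = 3.1/2.65 = 1.17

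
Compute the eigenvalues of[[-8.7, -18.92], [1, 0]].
Eigenvalues solve det(λI - A) = 0.
Characteristic polynomial: λ^2 + 8.7*λ + 18.92 = 0.
Factor: (λ + 4.3)(λ + 4.4) = 0.
Roots: -4.3, -4.4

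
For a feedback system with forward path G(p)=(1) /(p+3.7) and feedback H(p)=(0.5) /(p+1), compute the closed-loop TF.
Closed-loop T = G/(1+GH).
Numerator: G_num * H_den = p + 1.
Denominator: G_den * H_den + G_num * H_num = (p^2 + 4.7*p + 3.7) + (0.5) = p^2 + 4.7*p + 4.2.
T(p) = (p + 1)/(p^2 + 4.7*p + 4.2)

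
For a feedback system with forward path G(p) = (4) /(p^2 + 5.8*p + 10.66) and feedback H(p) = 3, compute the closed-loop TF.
Closed-loop T = G/(1+GH).
Numerator: G_num * H_den = 4.
Denominator: G_den * H_den + G_num * H_num = (p^2 + 5.8*p + 10.66) + (12) = p^2 + 5.8*p + 22.66.
T(p) = (4)/(p^2 + 5.8*p + 22.66)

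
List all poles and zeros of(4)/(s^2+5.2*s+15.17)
Set denominator = 0: s^2 + 5.2*s + 15.17 = 0 → Poles: -2.6 + 2.9j, -2.6 - 2.9j
Numerator is a nonzero constant (4) → Zeros: none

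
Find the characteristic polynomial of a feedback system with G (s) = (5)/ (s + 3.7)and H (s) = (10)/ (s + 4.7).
Characteristic poly = G_den * H_den + G_num * H_num = (s^2 + 8.4*s + 17.39) + (50) = s^2 + 8.4*s + 67.39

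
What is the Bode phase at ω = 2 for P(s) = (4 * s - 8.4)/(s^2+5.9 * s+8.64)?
Substitute s = j*2: P(j2) = 0.344742 + 0.847424j.
∠P(j2) = atan2(Im, Re) = atan2(0.847424, 0.344742) = 67.86°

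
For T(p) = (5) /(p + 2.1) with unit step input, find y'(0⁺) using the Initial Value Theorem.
IVT: y'(0⁺) = lim_{p→∞} p²·Y(p) = lim_{p→∞} p·T(p).
deg(num) = 0, deg(den) = 1, relative degree = 1, so p·T(p) → (leading num)/(leading den) = 5/1 = 5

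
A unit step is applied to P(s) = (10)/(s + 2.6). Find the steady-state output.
FVT: lim_{t→∞} y(t) = lim_{s→0} s*Y(s) where Y(s) = P(s)/s.
= lim_{s→0} P(s) = P(0) = num(0)/den(0) = 10/2.6 = 3.846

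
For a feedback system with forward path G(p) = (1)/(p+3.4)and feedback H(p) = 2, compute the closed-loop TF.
Closed-loop T = G/(1+GH).
Numerator: G_num * H_den = 1.
Denominator: G_den * H_den + G_num * H_num = (p + 3.4) + (2) = p + 5.4.
T(p) = (1)/(p + 5.4)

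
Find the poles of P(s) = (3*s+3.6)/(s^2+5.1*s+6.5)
Set denominator = 0: s^2 + 5.1*s + 6.5 = (s + 2.6)(s + 2.5) = 0 → Poles: -2.5, -2.6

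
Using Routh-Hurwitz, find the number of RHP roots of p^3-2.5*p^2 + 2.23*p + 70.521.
Routh array:
p^3: [1, 2.23]; p^2: [-2.5, 70.521]; p^1: [30.4384]; p^0: [70.521]
First column: [1, -2.5, 30.4384, 70.521]. Sign changes = RHP roots = 2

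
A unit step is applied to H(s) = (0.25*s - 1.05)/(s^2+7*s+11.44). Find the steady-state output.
FVT: lim_{t→∞} y(t) = lim_{s→0} s*Y(s) where Y(s) = H(s)/s.
= lim_{s→0} H(s) = H(0) = num(0)/den(0) = -1.05/11.44 = -0.09178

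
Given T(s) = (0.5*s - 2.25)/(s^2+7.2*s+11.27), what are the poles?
Set denominator = 0: s^2 + 7.2*s + 11.27 = (s + 4.9)(s + 2.3) = 0 → Poles: -2.3, -4.9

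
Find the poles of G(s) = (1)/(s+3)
Set denominator = 0: s + 3 = 0 → Poles: -3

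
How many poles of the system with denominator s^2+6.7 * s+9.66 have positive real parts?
s^2 + 6.7*s + 9.66 = (s + 4.6)(s + 2.1). Poles: -2.1, -4.6. RHP poles (Re>0): 0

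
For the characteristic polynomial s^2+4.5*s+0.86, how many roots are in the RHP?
s^2 + 4.5*s + 0.86 = (s + 0.2)(s + 4.3). Poles: -0.2, -4.3. RHP poles (Re>0): 0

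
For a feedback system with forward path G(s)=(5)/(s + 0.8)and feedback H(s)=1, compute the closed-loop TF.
Closed-loop T = G/(1+GH).
Numerator: G_num * H_den = 5.
Denominator: G_den * H_den + G_num * H_num = (s + 0.8) + (5) = s + 5.8.
T(s) = (5)/(s + 5.8)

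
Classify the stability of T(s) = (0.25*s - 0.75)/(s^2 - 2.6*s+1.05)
Denominator: s^2 - 2.6*s + 1.05 = (s - 0.5)(s - 2.1). Poles: 0.5, 2.1. Unstable (2 pole(s) in RHP)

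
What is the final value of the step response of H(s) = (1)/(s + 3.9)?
FVT: lim_{t→∞} y(t) = lim_{s→0} s*Y(s) where Y(s) = H(s)/s.
= lim_{s→0} H(s) = H(0) = num(0)/den(0) = 1/3.9 = 0.2564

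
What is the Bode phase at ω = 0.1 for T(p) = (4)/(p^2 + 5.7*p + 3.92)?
Substitute p = j*0.1: T(j0.1) = 1.00173 - 0.146032j.
∠T(j0.1) = atan2(Im, Re) = atan2(-0.146032, 1.00173) = -8.29°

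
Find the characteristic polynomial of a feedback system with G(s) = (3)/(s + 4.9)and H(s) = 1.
Characteristic poly = G_den * H_den + G_num * H_num = (s + 4.9) + (3) = s + 7.9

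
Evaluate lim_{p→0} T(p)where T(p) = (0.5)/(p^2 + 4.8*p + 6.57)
DC gain = T(0) = num(0)/den(0) = 0.5/6.57 = 0.0761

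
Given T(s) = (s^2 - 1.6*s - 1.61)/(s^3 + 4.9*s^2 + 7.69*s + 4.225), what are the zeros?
Set numerator = 0: s^2 - 1.6*s - 1.61 = (s + 0.7)(s - 2.3) = 0 → Zeros: -0.7, 2.3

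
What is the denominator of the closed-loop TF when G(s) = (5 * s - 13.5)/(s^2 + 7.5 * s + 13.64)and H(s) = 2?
Characteristic poly = G_den * H_den + G_num * H_num = (s^2 + 7.5*s + 13.64) + (10*s - 27) = s^2 + 17.5*s - 13.36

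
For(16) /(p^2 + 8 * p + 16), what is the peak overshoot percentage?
Standard form: ωn²/(p²+2ζωn·p+ωn²) → ωn = 4, ζ = 1.
ζ ≥ 1, so the response is non-oscillatory: peak overshoot = 0%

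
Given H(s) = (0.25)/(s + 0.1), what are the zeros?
Numerator is a nonzero constant (0.25) → Zeros: none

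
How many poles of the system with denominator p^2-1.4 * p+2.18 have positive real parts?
Poles: 0.7 + 1.3j, 0.7 - 1.3j. RHP poles (Re>0): 2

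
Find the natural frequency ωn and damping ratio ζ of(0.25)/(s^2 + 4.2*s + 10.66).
Underdamped: complex pole -2.1 + 2.5j. ωn = |pole| = 3.265, ζ = -Re(pole)/ωn = 0.6432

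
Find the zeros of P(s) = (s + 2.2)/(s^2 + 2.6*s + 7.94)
Set numerator = 0: s + 2.2 = 0 → Zeros: -2.2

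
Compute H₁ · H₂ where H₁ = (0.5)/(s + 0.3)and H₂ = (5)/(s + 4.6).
Series: H = H₁ · H₂ = (n₁·n₂)/(d₁·d₂).
Num: n₁·n₂ = 2.5. Den: d₁·d₂ = s^2 + 4.9*s + 1.38.
H(s) = (2.5)/(s^2 + 4.9*s + 1.38)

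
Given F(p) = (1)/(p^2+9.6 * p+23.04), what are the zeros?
Numerator is a nonzero constant (1) → Zeros: none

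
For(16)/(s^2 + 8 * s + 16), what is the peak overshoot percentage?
Standard form: ωn²/(s²+2ζωn·s+ωn²) → ωn = 4, ζ = 1.
ζ ≥ 1, so the response is non-oscillatory: peak overshoot = 0%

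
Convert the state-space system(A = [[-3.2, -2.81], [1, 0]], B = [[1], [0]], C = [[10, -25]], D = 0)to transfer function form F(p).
F(p) = C(pI - A)⁻¹B + D.
Characteristic polynomial det(pI - A) = p^2 + 3.2*p + 2.81.
Numerator from C·adj(pI-A)·B + D·det(pI-A) = 10*p - 25.
F(p) = (10*p - 25)/(p^2 + 3.2*p + 2.81)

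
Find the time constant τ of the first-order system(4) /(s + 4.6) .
First-order system: τ = -1/pole. Pole = -4.6. τ = -1/(-4.6) = 0.2174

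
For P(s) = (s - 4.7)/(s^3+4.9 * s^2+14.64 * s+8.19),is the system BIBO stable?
Denominator: s^3 + 4.9*s^2 + 14.64*s + 8.19 = (s + 0.7)(s^2 + 4.2*s + 11.7). Poles: -0.7, -2.1 + 2.7j, -2.1 - 2.7j. All Re(p)<0: Yes (stable)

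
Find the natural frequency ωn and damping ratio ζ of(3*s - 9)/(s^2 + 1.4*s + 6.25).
Underdamped: complex pole -0.7 + 2.4j. ωn = |pole| = 2.5, ζ = -Re(pole)/ωn = 0.28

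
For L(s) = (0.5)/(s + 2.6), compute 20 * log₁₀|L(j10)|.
Substitute s = j*10: L(j10) = 0.0121768 - 0.046834j.
|L(j10)| = sqrt(Re² + Im²) = 0.04839.
20*log₁₀(0.04839) = -26.30 dB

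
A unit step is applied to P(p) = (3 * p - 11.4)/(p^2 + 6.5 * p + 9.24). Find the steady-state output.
FVT: lim_{t→∞} y(t) = lim_{p→0} p*Y(p) where Y(p) = P(p)/p.
= lim_{p→0} P(p) = P(0) = num(0)/den(0) = -11.4/9.24 = -1.234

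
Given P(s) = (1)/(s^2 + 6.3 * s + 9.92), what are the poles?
Set denominator = 0: s^2 + 6.3*s + 9.92 = (s + 3.1)(s + 3.2) = 0 → Poles: -3.1, -3.2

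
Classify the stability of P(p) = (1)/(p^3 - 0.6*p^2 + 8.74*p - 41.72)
Denominator: p^3 - 0.6*p^2 + 8.74*p - 41.72 = (p - 2.8)(p^2 + 2.2*p + 14.9). Poles: -1.1 + 3.7j, -1.1 - 3.7j, 2.8. Unstable (1 pole(s) in RHP)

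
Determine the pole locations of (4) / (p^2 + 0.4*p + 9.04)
Set denominator = 0: p^2 + 0.4*p + 9.04 = 0 → Poles: -0.2 + 3j, -0.2 - 3j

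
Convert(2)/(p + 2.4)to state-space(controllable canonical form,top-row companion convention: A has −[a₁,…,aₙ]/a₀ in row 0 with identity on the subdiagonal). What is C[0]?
Reachable canonical form: C = numerator coefficients (right-aligned, zero-padded to length n).
num = 2, C = [[2]].
C[0] = 2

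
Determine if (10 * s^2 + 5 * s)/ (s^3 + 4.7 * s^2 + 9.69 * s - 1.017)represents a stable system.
Denominator: s^3 + 4.7*s^2 + 9.69*s - 1.017 = (s - 0.1)(s^2 + 4.8*s + 10.17). Poles: -2.4 + 2.1j, -2.4 - 2.1j, 0.1. All Re(p)<0: No (unstable)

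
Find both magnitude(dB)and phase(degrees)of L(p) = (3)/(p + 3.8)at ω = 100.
Substitute p = j*100: L(j100) = 0.00113836 - 0.0299567j.
|L| = 20*log₁₀(sqrt(Re²+Im²)) = -30.46 dB.
∠L = atan2(Im, Re) = -87.82°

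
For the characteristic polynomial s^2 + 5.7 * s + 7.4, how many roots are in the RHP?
s^2 + 5.7*s + 7.4 = (s + 3.7)(s + 2). Poles: -2, -3.7. RHP poles (Re>0): 0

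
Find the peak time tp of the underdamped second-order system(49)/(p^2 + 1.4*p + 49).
Standard form: ωn²/(p²+2ζωn·p+ωn²) → ωn = 7, ζ = 0.1.
ωd = ωn·√(1-ζ²) = 7·√(1-0.1²) = 6.965.
tp = π/ωd = π/6.965 = 0.4511 s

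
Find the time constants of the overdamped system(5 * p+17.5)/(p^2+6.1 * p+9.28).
Overdamped: real poles at -2.9, -3.2. τ = -1/pole → τ₁ = 0.3448, τ₂ = 0.3125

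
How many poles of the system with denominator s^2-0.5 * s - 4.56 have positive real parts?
s^2 - 0.5*s - 4.56 = (s - 2.4)(s + 1.9). Poles: -1.9, 2.4. RHP poles (Re>0): 1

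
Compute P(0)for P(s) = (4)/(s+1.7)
DC gain = P(0) = num(0)/den(0) = 4/1.7 = 2.353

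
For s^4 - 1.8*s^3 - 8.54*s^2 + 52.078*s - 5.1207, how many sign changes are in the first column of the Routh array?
Routh array:
s^4: [1, -8.54, -5.1207]; s^3: [-1.8, 52.078]; s^2: [20.3922, -5.1207]; s^1: [51.626]; s^0: [-5.1207]
First column: [1, -1.8, 20.3922, 51.626, -5.1207]. Sign changes = 3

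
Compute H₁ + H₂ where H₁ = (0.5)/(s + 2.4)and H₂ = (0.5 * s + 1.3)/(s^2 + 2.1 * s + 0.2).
Parallel: H = H₁ + H₂ = (n₁·d₂ + n₂·d₁)/(d₁·d₂).
n₁·d₂ = 0.5*s^2 + 1.05*s + 0.1. n₂·d₁ = 0.5*s^2 + 2.5*s + 3.12. Sum = s^2 + 3.55*s + 3.22. d₁·d₂ = s^3 + 4.5*s^2 + 5.24*s + 0.48.
H(s) = (s^2 + 3.55*s + 3.22)/(s^3 + 4.5*s^2 + 5.24*s + 0.48)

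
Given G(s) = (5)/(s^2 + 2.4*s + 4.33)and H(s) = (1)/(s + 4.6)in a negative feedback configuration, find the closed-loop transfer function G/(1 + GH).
Closed-loop T = G/(1+GH).
Numerator: G_num * H_den = 5*s + 23.
Denominator: G_den * H_den + G_num * H_num = (s^3 + 7*s^2 + 15.37*s + 19.918) + (5) = s^3 + 7*s^2 + 15.37*s + 24.918.
T(s) = (5*s + 23)/(s^3 + 7*s^2 + 15.37*s + 24.918)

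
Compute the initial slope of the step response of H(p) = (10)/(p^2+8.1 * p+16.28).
IVT: y'(0⁺) = lim_{p→∞} p²·Y(p) = lim_{p→∞} p·H(p).
deg(num) = 0, deg(den) = 2, relative degree = 2 ≥ 2, so p·H(p) → 0. Initial slope = 0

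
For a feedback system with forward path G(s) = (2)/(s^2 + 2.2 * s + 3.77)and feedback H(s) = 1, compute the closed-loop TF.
Closed-loop T = G/(1+GH).
Numerator: G_num * H_den = 2.
Denominator: G_den * H_den + G_num * H_num = (s^2 + 2.2*s + 3.77) + (2) = s^2 + 2.2*s + 5.77.
T(s) = (2)/(s^2 + 2.2*s + 5.77)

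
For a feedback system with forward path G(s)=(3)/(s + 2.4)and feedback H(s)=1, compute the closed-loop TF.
Closed-loop T = G/(1+GH).
Numerator: G_num * H_den = 3.
Denominator: G_den * H_den + G_num * H_num = (s + 2.4) + (3) = s + 5.4.
T(s) = (3)/(s + 5.4)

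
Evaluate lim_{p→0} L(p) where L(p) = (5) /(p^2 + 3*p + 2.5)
DC gain = L(0) = num(0)/den(0) = 5/2.5 = 2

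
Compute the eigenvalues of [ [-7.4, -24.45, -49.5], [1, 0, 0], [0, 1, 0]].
Eigenvalues solve det(λI - A) = 0.
Characteristic polynomial: λ^3 + 7.4*λ^2 + 24.45*λ + 49.5 = 0.
Factor: (λ + 4.4)(λ^2 + 3*λ + 11.25) = 0.
Roots: -1.5 + 3j, -1.5 - 3j, -4.4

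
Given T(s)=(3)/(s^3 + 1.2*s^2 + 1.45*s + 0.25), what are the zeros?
Numerator is a nonzero constant (3) → Zeros: none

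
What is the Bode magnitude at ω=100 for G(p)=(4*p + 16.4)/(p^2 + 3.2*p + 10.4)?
Substitute p = j*100: G(j100) = -0.000358673 - 0.0400531j.
|G(j100)| = sqrt(Re² + Im²) = 0.04005.
20*log₁₀(0.04005) = -27.95 dB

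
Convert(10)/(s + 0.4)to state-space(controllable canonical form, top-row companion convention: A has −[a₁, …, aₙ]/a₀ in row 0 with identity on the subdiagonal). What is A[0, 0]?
Reachable canonical form for den = s + 0.4: top row of A = -[a₁,a₂,...,aₙ]/a₀, ones on the subdiagonal, zeros elsewhere.
A = [[-0.4]].
A[0,0] = -0.4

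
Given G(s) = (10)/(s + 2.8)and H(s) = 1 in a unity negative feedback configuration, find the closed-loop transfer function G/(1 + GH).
Closed-loop T = G/(1+GH).
Numerator: G_num * H_den = 10.
Denominator: G_den * H_den + G_num * H_num = (s + 2.8) + (10) = s + 12.8.
T(s) = (10)/(s + 12.8)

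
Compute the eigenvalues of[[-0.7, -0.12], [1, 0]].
Eigenvalues solve det(λI - A) = 0.
Characteristic polynomial: λ^2 + 0.7*λ + 0.12 = 0.
Factor: (λ + 0.3)(λ + 0.4) = 0.
Roots: -0.3, -0.4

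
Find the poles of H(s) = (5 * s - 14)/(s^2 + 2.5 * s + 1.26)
Set denominator = 0: s^2 + 2.5*s + 1.26 = (s + 0.7)(s + 1.8) = 0 → Poles: -0.7, -1.8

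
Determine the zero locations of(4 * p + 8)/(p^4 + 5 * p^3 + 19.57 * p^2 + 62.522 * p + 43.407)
Set numerator = 0: 4*p + 8 = 0 → Zeros: -2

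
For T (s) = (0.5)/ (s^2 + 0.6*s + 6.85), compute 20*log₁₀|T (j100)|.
Substitute s = j*100: T(j100) = -5.00325e-05 - 3.00401e-07j.
|T(j100)| = sqrt(Re² + Im²) = 5.003e-05.
20*log₁₀(5.003e-05) = -86.01 dB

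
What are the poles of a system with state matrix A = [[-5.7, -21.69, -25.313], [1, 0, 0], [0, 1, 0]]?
Eigenvalues solve det(λI - A) = 0.
Characteristic polynomial: λ^3 + 5.7*λ^2 + 21.69*λ + 25.313 = 0.
Factor: (λ + 1.7)(λ^2 + 4*λ + 14.89) = 0.
Roots: -1.7, -2 + 3.3j, -2 - 3.3j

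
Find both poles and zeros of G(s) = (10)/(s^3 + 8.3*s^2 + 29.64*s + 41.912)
Set denominator = 0: s^3 + 8.3*s^2 + 29.64*s + 41.912 = (s + 3.1)(s^2 + 5.2*s + 13.52) = 0 → Poles: -2.6 + 2.6j, -2.6 - 2.6j, -3.1
Numerator is a nonzero constant (10) → Zeros: none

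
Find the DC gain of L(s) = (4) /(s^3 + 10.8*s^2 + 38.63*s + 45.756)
DC gain = L(0) = num(0)/den(0) = 4/45.756 = 0.08742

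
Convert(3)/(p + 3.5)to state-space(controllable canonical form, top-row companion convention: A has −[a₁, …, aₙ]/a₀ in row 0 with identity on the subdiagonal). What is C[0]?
Reachable canonical form: C = numerator coefficients (right-aligned, zero-padded to length n).
num = 3, C = [[3]].
C[0] = 3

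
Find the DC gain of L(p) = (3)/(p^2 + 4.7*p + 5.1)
DC gain = L(0) = num(0)/den(0) = 3/5.1 = 0.5882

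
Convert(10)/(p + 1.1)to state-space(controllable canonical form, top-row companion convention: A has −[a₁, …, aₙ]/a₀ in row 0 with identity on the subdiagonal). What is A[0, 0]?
Reachable canonical form for den = p + 1.1: top row of A = -[a₁,a₂,...,aₙ]/a₀, ones on the subdiagonal, zeros elsewhere.
A = [[-1.1]].
A[0,0] = -1.1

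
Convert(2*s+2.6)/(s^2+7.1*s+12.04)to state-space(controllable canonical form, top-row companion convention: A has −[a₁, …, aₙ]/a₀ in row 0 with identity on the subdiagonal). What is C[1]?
Reachable canonical form: C = numerator coefficients (right-aligned, zero-padded to length n).
num = 2*s + 2.6, C = [[2, 2.6]].
C[1] = 2.6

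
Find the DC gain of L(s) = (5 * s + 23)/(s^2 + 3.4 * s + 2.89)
DC gain = L(0) = num(0)/den(0) = 23/2.89 = 7.958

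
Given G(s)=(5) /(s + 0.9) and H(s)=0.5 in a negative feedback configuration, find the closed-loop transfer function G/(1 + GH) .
Closed-loop T = G/(1+GH).
Numerator: G_num * H_den = 5.
Denominator: G_den * H_den + G_num * H_num = (s + 0.9) + (2.5) = s + 3.4.
T(s) = (5)/(s + 3.4)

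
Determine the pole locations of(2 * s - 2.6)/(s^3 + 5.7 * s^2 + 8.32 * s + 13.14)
Set denominator = 0: s^3 + 5.7*s^2 + 8.32*s + 13.14 = (s + 4.5)(s^2 + 1.2*s + 2.92) = 0 → Poles: -0.6 + 1.6j, -0.6 - 1.6j, -4.5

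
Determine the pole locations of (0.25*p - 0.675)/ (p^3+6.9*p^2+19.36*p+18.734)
Set denominator = 0: p^3 + 6.9*p^2 + 19.36*p + 18.734 = (p + 1.9)(p^2 + 5*p + 9.86) = 0 → Poles: -1.9, -2.5 + 1.9j, -2.5 - 1.9j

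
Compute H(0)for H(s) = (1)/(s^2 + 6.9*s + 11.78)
DC gain = H(0) = num(0)/den(0) = 1/11.78 = 0.08489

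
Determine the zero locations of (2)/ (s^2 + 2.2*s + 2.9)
Numerator is a nonzero constant (2) → Zeros: none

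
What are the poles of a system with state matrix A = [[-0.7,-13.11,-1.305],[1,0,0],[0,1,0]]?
Eigenvalues solve det(λI - A) = 0.
Characteristic polynomial: λ^3 + 0.7*λ^2 + 13.11*λ + 1.305 = 0.
Factor: (λ + 0.1)(λ^2 + 0.6*λ + 13.05) = 0.
Roots: -0.1, -0.3 + 3.6j, -0.3 - 3.6j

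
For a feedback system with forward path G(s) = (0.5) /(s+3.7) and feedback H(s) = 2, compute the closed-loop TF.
Closed-loop T = G/(1+GH).
Numerator: G_num * H_den = 0.5.
Denominator: G_den * H_den + G_num * H_num = (s + 3.7) + (1) = s + 4.7.
T(s) = (0.5)/(s + 4.7)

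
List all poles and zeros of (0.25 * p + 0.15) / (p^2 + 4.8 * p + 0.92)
Set denominator = 0: p^2 + 4.8*p + 0.92 = (p + 0.2)(p + 4.6) = 0 → Poles: -0.2, -4.6
Set numerator = 0: 0.25*p + 0.15 = 0 → Zeros: -0.6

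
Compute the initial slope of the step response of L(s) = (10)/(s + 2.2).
IVT: y'(0⁺) = lim_{s→∞} s²·Y(s) = lim_{s→∞} s·L(s).
deg(num) = 0, deg(den) = 1, relative degree = 1, so s·L(s) → (leading num)/(leading den) = 10/1 = 10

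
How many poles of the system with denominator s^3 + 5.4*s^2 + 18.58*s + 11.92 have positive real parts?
s^3 + 5.4*s^2 + 18.58*s + 11.92 = (s + 0.8)(s^2 + 4.6*s + 14.9). Poles: -0.8, -2.3 + 3.1j, -2.3 - 3.1j. RHP poles (Re>0): 0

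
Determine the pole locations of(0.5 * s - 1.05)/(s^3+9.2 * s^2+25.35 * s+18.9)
Set denominator = 0: s^3 + 9.2*s^2 + 25.35*s + 18.9 = (s + 1.2)(s + 4.5)(s + 3.5) = 0 → Poles: -1.2, -3.5, -4.5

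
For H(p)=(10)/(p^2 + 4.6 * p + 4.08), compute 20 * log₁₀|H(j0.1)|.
Substitute p = j*0.1: H(j0.1) = 2.42601 - 0.274193j.
|H(j0.1)| = sqrt(Re² + Im²) = 2.441.
20*log₁₀(2.441) = 7.75 dB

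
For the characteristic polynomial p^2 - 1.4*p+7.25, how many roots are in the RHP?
Poles: 0.7 + 2.6j, 0.7 - 2.6j. RHP poles (Re>0): 2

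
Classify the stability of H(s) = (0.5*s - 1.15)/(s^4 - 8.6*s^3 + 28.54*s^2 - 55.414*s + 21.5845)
Denominator: s^4 - 8.6*s^3 + 28.54*s^2 - 55.414*s + 21.5845 = (s - 4.9)(s - 0.5)(s^2 - 3.2*s + 8.81). Poles: 0.5, 1.6 + 2.5j, 1.6 - 2.5j, 4.9. Unstable (4 pole(s) in RHP)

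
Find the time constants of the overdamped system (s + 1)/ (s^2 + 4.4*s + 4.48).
Overdamped: real poles at -1.6, -2.8. τ = -1/pole → τ₁ = 0.625, τ₂ = 0.3571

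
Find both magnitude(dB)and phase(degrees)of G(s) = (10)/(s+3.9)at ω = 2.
Substitute s = j*2: G(j2) = 2.03019 - 1.04112j.
|G| = 20*log₁₀(sqrt(Re²+Im²)) = 7.16 dB.
∠G = atan2(Im, Re) = -27.15°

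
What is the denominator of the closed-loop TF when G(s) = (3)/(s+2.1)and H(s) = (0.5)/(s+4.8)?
Characteristic poly = G_den * H_den + G_num * H_num = (s^2 + 6.9*s + 10.08) + (1.5) = s^2 + 6.9*s + 11.58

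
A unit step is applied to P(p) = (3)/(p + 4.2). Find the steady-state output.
FVT: lim_{t→∞} y(t) = lim_{p→0} p*Y(p) where Y(p) = P(p)/p.
= lim_{p→0} P(p) = P(0) = num(0)/den(0) = 3/4.2 = 0.7143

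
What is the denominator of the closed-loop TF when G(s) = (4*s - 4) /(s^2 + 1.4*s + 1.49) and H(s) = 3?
Characteristic poly = G_den * H_den + G_num * H_num = (s^2 + 1.4*s + 1.49) + (12*s - 12) = s^2 + 13.4*s - 10.51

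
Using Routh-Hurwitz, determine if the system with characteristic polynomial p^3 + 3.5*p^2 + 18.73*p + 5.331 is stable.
Routh array:
p^3: [1, 18.73]; p^2: [3.5, 5.331]; p^1: [17.2069]; p^0: [5.331]
First column: [1, 3.5, 17.2069, 5.331]. Sign changes = 0.
Yes, stable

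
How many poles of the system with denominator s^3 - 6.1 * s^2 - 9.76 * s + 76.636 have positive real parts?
s^3 - 6.1*s^2 - 9.76*s + 76.636 = (s - 4.6)(s + 3.4)(s - 4.9). Poles: -3.4, 4.6, 4.9. RHP poles (Re>0): 2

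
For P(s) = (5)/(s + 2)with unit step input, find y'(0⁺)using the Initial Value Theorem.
IVT: y'(0⁺) = lim_{s→∞} s²·Y(s) = lim_{s→∞} s·P(s).
deg(num) = 0, deg(den) = 1, relative degree = 1, so s·P(s) → (leading num)/(leading den) = 5/1 = 5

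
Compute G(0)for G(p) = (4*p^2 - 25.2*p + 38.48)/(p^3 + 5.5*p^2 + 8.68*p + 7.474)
DC gain = G(0) = num(0)/den(0) = 38.48/7.474 = 5.149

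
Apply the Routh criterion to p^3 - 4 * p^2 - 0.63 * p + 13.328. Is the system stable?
Routh array:
p^3: [1, -0.63]; p^2: [-4, 13.328]; p^1: [2.702]; p^0: [13.328]
First column: [1, -4, 2.702, 13.328]. Sign changes = 2.
No, unstable (2 RHP root(s))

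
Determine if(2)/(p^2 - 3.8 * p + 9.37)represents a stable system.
Denominator: p^2 - 3.8*p + 9.37. Poles: 1.9 + 2.4j, 1.9 - 2.4j. All Re(p)<0: No (unstable)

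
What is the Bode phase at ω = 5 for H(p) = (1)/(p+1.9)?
Substitute p = j*5: H(j5) = 0.0664103 - 0.174764j.
∠H(j5) = atan2(Im, Re) = atan2(-0.174764, 0.0664103) = -69.19°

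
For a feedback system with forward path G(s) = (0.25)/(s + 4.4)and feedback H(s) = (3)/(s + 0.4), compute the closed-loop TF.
Closed-loop T = G/(1+GH).
Numerator: G_num * H_den = 0.25*s + 0.1.
Denominator: G_den * H_den + G_num * H_num = (s^2 + 4.8*s + 1.76) + (0.75) = s^2 + 4.8*s + 2.51.
T(s) = (0.25*s + 0.1)/(s^2 + 4.8*s + 2.51)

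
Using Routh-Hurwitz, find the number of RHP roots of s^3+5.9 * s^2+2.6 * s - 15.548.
Routh array:
s^3: [1, 2.6]; s^2: [5.9, -15.548]; s^1: [5.23525]; s^0: [-15.548]
First column: [1, 5.9, 5.23525, -15.548]. Sign changes = RHP roots = 1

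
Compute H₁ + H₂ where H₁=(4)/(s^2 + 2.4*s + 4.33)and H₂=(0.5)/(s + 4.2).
Parallel: H = H₁ + H₂ = (n₁·d₂ + n₂·d₁)/(d₁·d₂).
n₁·d₂ = 4*s + 16.8. n₂·d₁ = 0.5*s^2 + 1.2*s + 2.165. Sum = 0.5*s^2 + 5.2*s + 18.965. d₁·d₂ = s^3 + 6.6*s^2 + 14.41*s + 18.186.
H(s) = (0.5*s^2 + 5.2*s + 18.965)/(s^3 + 6.6*s^2 + 14.41*s + 18.186)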